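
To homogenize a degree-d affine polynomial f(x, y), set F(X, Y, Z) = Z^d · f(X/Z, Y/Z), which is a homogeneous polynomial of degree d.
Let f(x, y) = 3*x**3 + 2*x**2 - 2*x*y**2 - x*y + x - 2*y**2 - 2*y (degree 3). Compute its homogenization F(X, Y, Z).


F(X, Y, Z) = 3*X**3 + 2*X**2*Z - 2*X*Y**2 - X*Y*Z + X*Z**2 - 2*Y**2*Z - 2*Y*Z**2

deg(f) = 3.
Substitute x = X/Z, y = Y/Z into f, then multiply by Z^3.
  monomial 3·x^3·y^0 ↦ 3·X^3·Y^0·Z^0.
  monomial 2·x^2·y^0 ↦ 2·X^2·Y^0·Z^1.
  monomial -2·x^1·y^2 ↦ -2·X^1·Y^2·Z^0.
  monomial -1·x^1·y^1 ↦ -1·X^1·Y^1·Z^1.
  monomial 1·x^1·y^0 ↦ 1·X^1·Y^0·Z^2.
  monomial -2·x^0·y^2 ↦ -2·X^0·Y^2·Z^1.
  monomial -2·x^0·y^1 ↦ -2·X^0·Y^1·Z^2.
Collecting: F(X, Y, Z) = 3*X**3 + 2*X**2*Z - 2*X*Y**2 - X*Y*Z + X*Z**2 - 2*Y**2*Z - 2*Y*Z**2.


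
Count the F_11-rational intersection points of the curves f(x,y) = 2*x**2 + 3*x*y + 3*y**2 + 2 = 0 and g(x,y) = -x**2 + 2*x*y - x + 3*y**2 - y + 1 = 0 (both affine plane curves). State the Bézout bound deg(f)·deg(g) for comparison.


Common zeros: {(2, 6)}; count = 1; Bézout bound = 4.

deg(f) = 2, deg(g) = 2, so Bézout bound = 4.
Scan x ∈ F_11. For each x, list the y ∈ F_11 with f(x, y) ≡ 0 and those with g(x, y) ≡ 0 (mod 11); the common zeros in that column are the intersection.
  x = 0: f ≡ 0 at y ∈ {5, 6}; g ≡ 0 at y ∈ {2}; common: ∅.
  x = 1: f ≡ 0 at y ∈ {2, 8}; g ≡ 0 at y ∈ ∅; common: ∅.
  x = 2: f ≡ 0 at y ∈ {3, 6}; g ≡ 0 at y ∈ {4, 6}; common: {6}.
  x = 3: f ≡ 0 at y ∈ ∅; g ≡ 0 at y ∈ {0, 2}; common: ∅.
  x = 4: f ≡ 0 at y ∈ {9}; g ≡ 0 at y ∈ ∅; common: ∅.
  x = 5: f ≡ 0 at y ∈ ∅; g ≡ 0 at y ∈ {4}; common: ∅.
  x = 6: f ≡ 0 at y ∈ ∅; g ≡ 0 at y ∈ ∅; common: ∅.
  x = 7: f ≡ 0 at y ∈ {2}; g ≡ 0 at y ∈ {0, 3}; common: ∅.
  x = 8: f ≡ 0 at y ∈ ∅; g ≡ 0 at y ∈ ∅; common: ∅.
  x = 9: f ≡ 0 at y ∈ {5, 8}; g ≡ 0 at y ∈ {3, 6}; common: ∅.
  x = 10: f ≡ 0 at y ∈ {3, 9}; g ≡ 0 at y ∈ ∅; common: ∅.
Collecting: common zeros = {(2, 6)}, so the count is 1.
Comparison with the Bézout bound: 1 ≤ 4 = deg(f)·deg(g), as expected for curves with no common component (the affine F_11-count falls short of the bound because intersections may lie at infinity, over extension fields, or carry multiplicity).


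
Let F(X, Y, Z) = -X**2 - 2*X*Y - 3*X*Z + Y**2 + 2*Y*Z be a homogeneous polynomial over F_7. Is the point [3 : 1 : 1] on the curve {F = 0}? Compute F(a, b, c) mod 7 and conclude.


F(3,1,1) ≡ 0 (mod 7); P is on the curve.

Evaluate F(3, 1, 1) term-by-term (mod 7).
  -X**2 ↦ -1·9·1·1 = -9
  -2*X*Y ↦ -2·3·1·1 = -6
  -3*X*Z ↦ -3·3·1·1 = -9
  Y**2 ↦ 1·1·1·1 = 1
  2*Y*Z ↦ 2·1·1·1 = 2
Sum: F(3, 1, 1) = (-9) + (-6) + (-9) + (1) + (2) = -21.
Reducing mod 7: -21 ≡ 0 (mod 7).
Since F(a, b, c) ≡ 0 (mod 7), P lies on the curve.


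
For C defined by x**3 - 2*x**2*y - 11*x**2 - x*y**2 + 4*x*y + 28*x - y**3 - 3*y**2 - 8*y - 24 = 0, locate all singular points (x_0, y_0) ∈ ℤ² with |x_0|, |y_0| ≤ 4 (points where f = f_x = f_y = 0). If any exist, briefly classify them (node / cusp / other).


Singular points: {(2, -2)}; classification: node.

Compute partial derivatives:
  f_x = 3*x**2 - 4*x*y - 22*x - y**2 + 4*y + 28.
  f_y = -2*x**2 - 2*x*y + 4*x - 3*y**2 - 6*y - 8.
Scan x_0 ∈ {−4, ..., 4}. For each x_0, f_y(x_0, y) is a polynomial in y; find its integer roots y ∈ {−4, ..., 4}, then test f_x and f at those candidates.
  x = -4: f_y(-4, y) = -3*y**2 + 2*y - 56; no integer root y with |y| ≤ 4.
  x = -3: f_y(-3, y) = -3*y**2 - 38; no integer root y with |y| ≤ 4.
  x = -2: f_y(-2, y) = -3*y**2 - 2*y - 24; no integer root y with |y| ≤ 4.
  x = -1: f_y(-1, y) = -3*y**2 - 4*y - 14; no integer root y with |y| ≤ 4.
  x = 0: f_y(0, y) = -3*y**2 - 6*y - 8; no integer root y with |y| ≤ 4.
  x = 1: f_y(1, y) = -3*y**2 - 8*y - 6; no integer root y with |y| ≤ 4.
  x = 2: f_y(2, y) = -3*y**2 - 10*y - 8; vanishes at y ∈ {-2}. (2, -2): f_x = 0, f = 0 — SINGULAR.
  x = 3: f_y(3, y) = -3*y**2 - 12*y - 14; no integer root y with |y| ≤ 4.
  x = 4: f_y(4, y) = -3*y**2 - 14*y - 24; no integer root y with |y| ≤ 4.
Only singular point on the grid: (2, -2).
Classify: substitute x = 2 + u, y = -2 + v and expand: f = u**3 - 2*u**2*v - u**2 - u*v**2 - v**3 + v**2.
No constant or linear terms (consistent with a singular point). Quadratic part: -u**2 + v**2. Cubic part: u**3 - 2*u**2*v - u*v**2 - v**3.
The quadratic part v**2 - u**2 = (v − u)(v + u) splits into two distinct linear factors, so there are two distinct tangent lines y − -2 = ±(x − 2) — this is a node (ordinary double point).
Classification: node.


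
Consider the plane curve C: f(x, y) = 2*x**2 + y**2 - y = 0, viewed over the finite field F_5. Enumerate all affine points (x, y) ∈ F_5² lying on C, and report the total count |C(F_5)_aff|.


Affine F_5-points: {(0, 0), (0, 1), (2, 2), (2, 4), (3, 2), (3, 4)}; count = 6.

For each of the 25 pairs (x, y) ∈ F_5², evaluate f(x, y) mod 5. Record the zeros.
  x = 0: [0↦0, 1↦0, 2↦2, 3↦1, 4↦2]  zeros at y ∈ {0, 1}
  x = 1: [0↦2, 1↦2, 2↦4, 3↦3, 4↦4]  zeros at y ∈ ∅
  x = 2: [0↦3, 1↦3, 2↦0, 3↦4, 4↦0]  zeros at y ∈ {2, 4}
  x = 3: [0↦3, 1↦3, 2↦0, 3↦4, 4↦0]  zeros at y ∈ {2, 4}
  x = 4: [0↦2, 1↦2, 2↦4, 3↦3, 4↦4]  zeros at y ∈ ∅
Collecting zeros: affine points = {(0, 0), (0, 1), (2, 2), (2, 4), (3, 2), (3, 4)}.
Total count |C(F_5)_aff| = 6.


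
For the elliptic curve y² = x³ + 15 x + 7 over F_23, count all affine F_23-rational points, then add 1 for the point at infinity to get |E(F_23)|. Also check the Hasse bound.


Affine points = {(1, 0), (4, 4), (4, 19), (5, 0), (7, 8), (7, 15), (8, 8), (8, 15), (11, 10), (11, 13), (12, 11), (12, 12), (17, 0), (20, 2), (20, 21)}; affine count = 15; |E(F_23)| = 16.

Discriminant check: Δ ∝ 4a³ + 27b² = 4·15³ + 27·7² = 4·3375 + 27·49 ≡ 11 (mod 23). Nonzero ⇒ E is nonsingular.
For each x ∈ F_23, compute rhs = x³ + 15·x + 7 mod 23, then count y ∈ F_23 with y² ≡ rhs.
  x = 0: rhs = 7, matching y values: none (0 points).
  x = 1: rhs = 0, matching y values: 0 (1 points).
  x = 2: rhs = 22, matching y values: none (0 points).
  x = 3: rhs = 10, matching y values: none (0 points).
  x = 4: rhs = 16, matching y values: 4, 19 (2 points).
  x = 5: rhs = 0, matching y values: 0 (1 points).
  x = 6: rhs = 14, matching y values: none (0 points).
  x = 7: rhs = 18, matching y values: 8, 15 (2 points).
  x = 8: rhs = 18, matching y values: 8, 15 (2 points).
  x = 9: rhs = 20, matching y values: none (0 points).
  x = 10: rhs = 7, matching y values: none (0 points).
  x = 11: rhs = 8, matching y values: 10, 13 (2 points).
  x = 12: rhs = 6, matching y values: 11, 12 (2 points).
  x = 13: rhs = 7, matching y values: none (0 points).
  x = 14: rhs = 17, matching y values: none (0 points).
  x = 15: rhs = 19, matching y values: none (0 points).
  x = 16: rhs = 19, matching y values: none (0 points).
  x = 17: rhs = 0, matching y values: 0 (1 points).
  x = 18: rhs = 14, matching y values: none (0 points).
  x = 19: rhs = 21, matching y values: none (0 points).
  x = 20: rhs = 4, matching y values: 2, 21 (2 points).
  x = 21: rhs = 15, matching y values: none (0 points).
  x = 22: rhs = 14, matching y values: none (0 points).
Total affine count: 15.
Full point count |E(F_23)| = 15 + 1 = 16.
Hasse bound: |16 − (23+1)| = |-8| = 8 ≤ 2√23 ≈ 9.5917 ✓.


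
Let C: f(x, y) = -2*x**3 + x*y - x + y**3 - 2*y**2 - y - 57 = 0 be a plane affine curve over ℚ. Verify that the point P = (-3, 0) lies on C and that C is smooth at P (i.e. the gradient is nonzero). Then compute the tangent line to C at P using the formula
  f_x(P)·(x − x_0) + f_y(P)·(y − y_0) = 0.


Tangent line at P: -55*x - 4*y - 165 = 0.

Step 1: f(-3, 0) = 0, so P lies on C.
Step 2: partial derivatives
  f_x(x, y) = -6*x**2 + y - 1, f_y(x, y) = x + 3*y**2 - 4*y - 1.
  f_x(P) = -55, f_y(P) = -4 (gradient nonzero, so P is smooth).
Step 3: tangent line at P: -55·(x − -3) + -4·(y − 0) = 0.
Expanding: -55*x - 4*y - 165 = 0.


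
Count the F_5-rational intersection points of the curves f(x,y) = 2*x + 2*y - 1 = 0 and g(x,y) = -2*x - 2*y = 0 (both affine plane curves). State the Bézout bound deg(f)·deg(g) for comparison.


Common zeros: ∅; count = 0; Bézout bound = 1.

deg(f) = 1, deg(g) = 1, so Bézout bound = 1.
Scan x ∈ F_5. For each x, list the y ∈ F_5 with f(x, y) ≡ 0 and those with g(x, y) ≡ 0 (mod 5); the common zeros in that column are the intersection.
  x = 0: f ≡ 0 at y ∈ {3}; g ≡ 0 at y ∈ {0}; common: ∅.
  x = 1: f ≡ 0 at y ∈ {2}; g ≡ 0 at y ∈ {4}; common: ∅.
  x = 2: f ≡ 0 at y ∈ {1}; g ≡ 0 at y ∈ {3}; common: ∅.
  x = 3: f ≡ 0 at y ∈ {0}; g ≡ 0 at y ∈ {2}; common: ∅.
  x = 4: f ≡ 0 at y ∈ {4}; g ≡ 0 at y ∈ {1}; common: ∅.
Collecting: common zeros = ∅, so the count is 0.
Comparison with the Bézout bound: 0 ≤ 1 = deg(f)·deg(g), as expected for curves with no common component (the affine F_5-count falls short of the bound because intersections may lie at infinity, over extension fields, or carry multiplicity).


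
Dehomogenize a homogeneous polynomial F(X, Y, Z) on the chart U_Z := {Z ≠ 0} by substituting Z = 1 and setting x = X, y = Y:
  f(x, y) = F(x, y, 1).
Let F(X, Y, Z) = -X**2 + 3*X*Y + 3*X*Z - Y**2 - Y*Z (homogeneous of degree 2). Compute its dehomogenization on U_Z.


f(x, y) = -x**2 + 3*x*y + 3*x - y**2 - y

On U_Z we set Z = 1. Each monomial c·X^i·Y^j·Z^k in F becomes c·x^i·y^j·1^k = c·x^i·y^j.
Substituting Z = 1: F(X, Y, 1) = -x**2 + 3*x*y + 3*x - y**2 - y.
Note: deg(f) ≤ deg(F) = 2; strict inequality happens when F is divisible by Z (lost terms).


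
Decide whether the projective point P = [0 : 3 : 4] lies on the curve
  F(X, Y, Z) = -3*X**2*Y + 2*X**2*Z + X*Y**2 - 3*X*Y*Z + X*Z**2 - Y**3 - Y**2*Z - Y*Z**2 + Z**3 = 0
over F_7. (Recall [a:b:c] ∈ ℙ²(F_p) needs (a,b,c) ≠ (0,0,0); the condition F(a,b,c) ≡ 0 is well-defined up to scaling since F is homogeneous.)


F(0,3,4) ≡ 2 (mod 7); P is NOT on the curve.

Evaluate F(0, 3, 4) term-by-term (mod 7).
  -3*X**2*Y ↦ -3·0·3·1 = 0
  2*X**2*Z ↦ 2·0·1·4 = 0
  X*Y**2 ↦ 1·0·9·1 = 0
  -3*X*Y*Z ↦ -3·0·3·4 = 0
  X*Z**2 ↦ 1·0·1·16 = 0
  -Y**3 ↦ -1·1·27·1 = -27
  -Y**2*Z ↦ -1·1·9·4 = -36
  -Y*Z**2 ↦ -1·1·3·16 = -48
  Z**3 ↦ 1·1·1·64 = 64
Sum: F(0, 3, 4) = (0) + (0) + (0) + (0) + (0) + (-27) + (-36) + (-48) + (64) = -47.
Reducing mod 7: -47 ≡ 2 (mod 7).
Since F(a, b, c) ≡ 2 ≠ 0 (mod 7), P does NOT lie on the curve.


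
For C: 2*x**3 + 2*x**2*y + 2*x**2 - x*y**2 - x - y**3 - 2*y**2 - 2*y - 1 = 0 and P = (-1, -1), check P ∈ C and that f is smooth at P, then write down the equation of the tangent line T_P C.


Tangent line at P: 4*x - y + 3 = 0.

Step 1: f(-1, -1) = 0, so P lies on C.
Step 2: partial derivatives
  f_x(x, y) = 6*x**2 + 4*x*y + 4*x - y**2 - 1, f_y(x, y) = 2*x**2 - 2*x*y - 3*y**2 - 4*y - 2.
  f_x(P) = 4, f_y(P) = -1 (gradient nonzero, so P is smooth).
Step 3: tangent line at P: 4·(x − -1) + -1·(y − -1) = 0.
Expanding: 4*x - y + 3 = 0.


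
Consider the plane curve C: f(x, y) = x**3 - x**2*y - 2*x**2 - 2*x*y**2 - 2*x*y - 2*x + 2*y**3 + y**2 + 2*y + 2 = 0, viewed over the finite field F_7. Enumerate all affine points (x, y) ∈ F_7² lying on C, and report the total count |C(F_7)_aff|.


Affine F_7-points: {(0, 1), (0, 4), (0, 5), (2, 3), (4, 3), (6, 2), (6, 3), (6, 4)}; count = 8.

For each of the 49 pairs (x, y) ∈ F_7², evaluate f(x, y) mod 7. Record the zeros.
  x = 0: [0↦2, 1↦0, 2↦5, 3↦1, 4↦0, 5↦0, 6↦6]  zeros at y ∈ {1, 4, 5}
  x = 1: [0↦6, 1↦6, 2↦2, 3↦6, 4↦2, 5↦2, 6↦4]  zeros at y ∈ ∅
  x = 2: [0↦5, 1↦5, 2↦4, 3↦0, 4↦5, 5↦3, 6↦6]  zeros at y ∈ {3}
  x = 3: [0↦5, 1↦3, 2↦3, 3↦3, 4↦1, 5↦2, 6↦4]  zeros at y ∈ ∅
  x = 4: [0↦5, 1↦6, 2↦5, 3↦0, 4↦3, 5↦5, 6↦4]  zeros at y ∈ {3}
  x = 5: [0↦4, 1↦6, 2↦2, 3↦4, 4↦3, 5↦4, 6↦5]  zeros at y ∈ ∅
  x = 6: [0↦1, 1↦2, 2↦0, 3↦0, 4↦0, 5↦5, 6↦6]  zeros at y ∈ {2, 3, 4}
Collecting zeros: affine points = {(0, 1), (0, 4), (0, 5), (2, 3), (4, 3), (6, 2), (6, 3), (6, 4)}.
Total count |C(F_7)_aff| = 8.


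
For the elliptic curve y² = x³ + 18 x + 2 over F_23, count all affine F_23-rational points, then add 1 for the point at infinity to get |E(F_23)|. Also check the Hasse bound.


Affine points = {(0, 5), (0, 18), (2, 0), (4, 0), (6, 2), (6, 21), (10, 3), (10, 20), (11, 6), (11, 17), (13, 8), (13, 15), (14, 10), (14, 13), (15, 6), (15, 17), (16, 4), (16, 19), (17, 0), (19, 2), (19, 21), (20, 6), (20, 17), (21, 2), (21, 21), (22, 11), (22, 12)}; affine count = 27; |E(F_23)| = 28.

Discriminant check: Δ ∝ 4a³ + 27b² = 4·18³ + 27·2² = 4·5832 + 27·4 ≡ 22 (mod 23). Nonzero ⇒ E is nonsingular.
For each x ∈ F_23, compute rhs = x³ + 18·x + 2 mod 23, then count y ∈ F_23 with y² ≡ rhs.
  x = 0: rhs = 2, matching y values: 5, 18 (2 points).
  x = 1: rhs = 21, matching y values: none (0 points).
  x = 2: rhs = 0, matching y values: 0 (1 points).
  x = 3: rhs = 14, matching y values: none (0 points).
  x = 4: rhs = 0, matching y values: 0 (1 points).
  x = 5: rhs = 10, matching y values: none (0 points).
  x = 6: rhs = 4, matching y values: 2, 21 (2 points).
  x = 7: rhs = 11, matching y values: none (0 points).
  x = 8: rhs = 14, matching y values: none (0 points).
  x = 9: rhs = 19, matching y values: none (0 points).
  x = 10: rhs = 9, matching y values: 3, 20 (2 points).
  x = 11: rhs = 13, matching y values: 6, 17 (2 points).
  x = 12: rhs = 14, matching y values: none (0 points).
  x = 13: rhs = 18, matching y values: 8, 15 (2 points).
  x = 14: rhs = 8, matching y values: 10, 13 (2 points).
  x = 15: rhs = 13, matching y values: 6, 17 (2 points).
  x = 16: rhs = 16, matching y values: 4, 19 (2 points).
  x = 17: rhs = 0, matching y values: 0 (1 points).
  x = 18: rhs = 17, matching y values: none (0 points).
  x = 19: rhs = 4, matching y values: 2, 21 (2 points).
  x = 20: rhs = 13, matching y values: 6, 17 (2 points).
  x = 21: rhs = 4, matching y values: 2, 21 (2 points).
  x = 22: rhs = 6, matching y values: 11, 12 (2 points).
Total affine count: 27.
Full point count |E(F_23)| = 27 + 1 = 28.
Hasse bound: |28 − (23+1)| = |4| = 4 ≤ 2√23 ≈ 9.5917 ✓.


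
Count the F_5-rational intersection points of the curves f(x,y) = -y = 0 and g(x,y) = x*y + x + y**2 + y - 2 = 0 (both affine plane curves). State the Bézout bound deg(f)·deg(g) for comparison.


Common zeros: {(2, 0)}; count = 1; Bézout bound = 2.

deg(f) = 1, deg(g) = 2, so Bézout bound = 2.
Scan x ∈ F_5. For each x, list the y ∈ F_5 with f(x, y) ≡ 0 and those with g(x, y) ≡ 0 (mod 5); the common zeros in that column are the intersection.
  x = 0: f ≡ 0 at y ∈ {0}; g ≡ 0 at y ∈ {1, 3}; common: ∅.
  x = 1: f ≡ 0 at y ∈ {0}; g ≡ 0 at y ∈ ∅; common: ∅.
  x = 2: f ≡ 0 at y ∈ {0}; g ≡ 0 at y ∈ {0, 2}; common: {0}.
  x = 3: f ≡ 0 at y ∈ {0}; g ≡ 0 at y ∈ ∅; common: ∅.
  x = 4: f ≡ 0 at y ∈ {0}; g ≡ 0 at y ∈ ∅; common: ∅.
Collecting: common zeros = {(2, 0)}, so the count is 1.
Comparison with the Bézout bound: 1 ≤ 2 = deg(f)·deg(g), as expected for curves with no common component (the affine F_5-count falls short of the bound because intersections may lie at infinity, over extension fields, or carry multiplicity).


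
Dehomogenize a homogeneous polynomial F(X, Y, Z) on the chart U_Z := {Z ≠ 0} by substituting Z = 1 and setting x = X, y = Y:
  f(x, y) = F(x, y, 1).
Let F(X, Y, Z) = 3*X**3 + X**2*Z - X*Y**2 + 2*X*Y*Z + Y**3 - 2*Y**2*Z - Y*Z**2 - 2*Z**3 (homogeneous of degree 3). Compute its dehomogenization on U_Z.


f(x, y) = 3*x**3 + x**2 - x*y**2 + 2*x*y + y**3 - 2*y**2 - y - 2

On U_Z we set Z = 1. Each monomial c·X^i·Y^j·Z^k in F becomes c·x^i·y^j·1^k = c·x^i·y^j.
Substituting Z = 1: F(X, Y, 1) = 3*x**3 + x**2 - x*y**2 + 2*x*y + y**3 - 2*y**2 - y - 2.
Note: deg(f) ≤ deg(F) = 3; strict inequality happens when F is divisible by Z (lost terms).


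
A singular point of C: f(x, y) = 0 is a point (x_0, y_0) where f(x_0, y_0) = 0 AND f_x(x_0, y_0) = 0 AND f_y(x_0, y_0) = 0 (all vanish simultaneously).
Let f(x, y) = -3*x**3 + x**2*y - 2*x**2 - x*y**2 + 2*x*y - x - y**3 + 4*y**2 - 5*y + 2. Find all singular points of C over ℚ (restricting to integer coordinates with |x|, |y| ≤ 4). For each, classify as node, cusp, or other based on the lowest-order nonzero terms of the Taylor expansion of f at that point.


Singular points: {(0, 1)}; classification: node.

Compute partial derivatives:
  f_x = -9*x**2 + 2*x*y - 4*x - y**2 + 2*y - 1.
  f_y = x**2 - 2*x*y + 2*x - 3*y**2 + 8*y - 5.
Scan x_0 ∈ {−4, ..., 4}. For each x_0, f_y(x_0, y) is a polynomial in y; find its integer roots y ∈ {−4, ..., 4}, then test f_x and f at those candidates.
  x = -4: f_y(-4, y) = -3*y**2 + 16*y + 3; no integer root y with |y| ≤ 4.
  x = -3: f_y(-3, y) = -3*y**2 + 14*y - 2; no integer root y with |y| ≤ 4.
  x = -2: f_y(-2, y) = -3*y**2 + 12*y - 5; no integer root y with |y| ≤ 4.
  x = -1: f_y(-1, y) = -3*y**2 + 10*y - 6; no integer root y with |y| ≤ 4.
  x = 0: f_y(0, y) = -3*y**2 + 8*y - 5; vanishes at y ∈ {1}. (0, 1): f_x = 0, f = 0 — SINGULAR.
  x = 1: f_y(1, y) = -3*y**2 + 6*y - 2; no integer root y with |y| ≤ 4.
  x = 2: f_y(2, y) = -3*y**2 + 4*y + 3; no integer root y with |y| ≤ 4.
  x = 3: f_y(3, y) = -3*y**2 + 2*y + 10; no integer root y with |y| ≤ 4.
  x = 4: f_y(4, y) = 19 - 3*y**2; no integer root y with |y| ≤ 4.
Only singular point on the grid: (0, 1).
Classify: substitute x = 0 + u, y = 1 + v and expand: f = -3*u**3 + u**2*v - u**2 - u*v**2 - v**3 + v**2.
No constant or linear terms (consistent with a singular point). Quadratic part: -u**2 + v**2. Cubic part: -3*u**3 + u**2*v - u*v**2 - v**3.
The quadratic part v**2 - u**2 = (v − u)(v + u) splits into two distinct linear factors, so there are two distinct tangent lines y − 1 = ±(x − 0) — this is a node (ordinary double point).
Classification: node.


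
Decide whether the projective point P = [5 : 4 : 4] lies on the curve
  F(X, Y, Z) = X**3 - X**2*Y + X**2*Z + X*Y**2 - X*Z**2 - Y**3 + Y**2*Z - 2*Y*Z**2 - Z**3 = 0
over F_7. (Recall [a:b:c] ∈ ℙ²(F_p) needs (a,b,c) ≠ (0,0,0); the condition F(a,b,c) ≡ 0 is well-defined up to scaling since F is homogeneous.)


F(5,4,4) ≡ 3 (mod 7); P is NOT on the curve.

Evaluate F(5, 4, 4) term-by-term (mod 7).
  X**3 ↦ 1·125·1·1 = 125
  -X**2*Y ↦ -1·25·4·1 = -100
  X**2*Z ↦ 1·25·1·4 = 100
  X*Y**2 ↦ 1·5·16·1 = 80
  -X*Z**2 ↦ -1·5·1·16 = -80
  -Y**3 ↦ -1·1·64·1 = -64
  Y**2*Z ↦ 1·1·16·4 = 64
  -2*Y*Z**2 ↦ -2·1·4·16 = -128
  -Z**3 ↦ -1·1·1·64 = -64
Sum: F(5, 4, 4) = (125) + (-100) + (100) + (80) + (-80) + (-64) + (64) + (-128) + (-64) = -67.
Reducing mod 7: -67 ≡ 3 (mod 7).
Since F(a, b, c) ≡ 3 ≠ 0 (mod 7), P does NOT lie on the curve.


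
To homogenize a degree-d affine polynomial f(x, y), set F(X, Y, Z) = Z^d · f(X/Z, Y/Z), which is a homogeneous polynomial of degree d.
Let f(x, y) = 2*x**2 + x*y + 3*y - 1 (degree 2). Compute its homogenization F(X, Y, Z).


F(X, Y, Z) = 2*X**2 + X*Y + 3*Y*Z - Z**2

deg(f) = 2.
Substitute x = X/Z, y = Y/Z into f, then multiply by Z^2.
  monomial 2·x^2·y^0 ↦ 2·X^2·Y^0·Z^0.
  monomial 1·x^1·y^1 ↦ 1·X^1·Y^1·Z^0.
  monomial 3·x^0·y^1 ↦ 3·X^0·Y^1·Z^1.
  monomial -1·x^0·y^0 ↦ -1·X^0·Y^0·Z^2.
Collecting: F(X, Y, Z) = 2*X**2 + X*Y + 3*Y*Z - Z**2.


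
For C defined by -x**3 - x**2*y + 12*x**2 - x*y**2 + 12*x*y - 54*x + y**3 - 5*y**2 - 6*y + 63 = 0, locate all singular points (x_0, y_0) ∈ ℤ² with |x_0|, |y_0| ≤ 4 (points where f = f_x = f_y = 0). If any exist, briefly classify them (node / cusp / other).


Singular points: {(3, 3)}; classification: cusp.

Compute partial derivatives:
  f_x = -3*x**2 - 2*x*y + 24*x - y**2 + 12*y - 54.
  f_y = -x**2 - 2*x*y + 12*x + 3*y**2 - 10*y - 6.
Scan x_0 ∈ {−4, ..., 4}. For each x_0, f_y(x_0, y) is a polynomial in y; find its integer roots y ∈ {−4, ..., 4}, then test f_x and f at those candidates.
  x = -4: f_y(-4, y) = 3*y**2 - 2*y - 70; no integer root y with |y| ≤ 4.
  x = -3: f_y(-3, y) = 3*y**2 - 4*y - 51; no integer root y with |y| ≤ 4.
  x = -2: f_y(-2, y) = 3*y**2 - 6*y - 34; no integer root y with |y| ≤ 4.
  x = -1: f_y(-1, y) = 3*y**2 - 8*y - 19; no integer root y with |y| ≤ 4.
  x = 0: f_y(0, y) = 3*y**2 - 10*y - 6; no integer root y with |y| ≤ 4.
  x = 1: f_y(1, y) = 3*y**2 - 12*y + 5; no integer root y with |y| ≤ 4.
  x = 2: f_y(2, y) = 3*y**2 - 14*y + 14; no integer root y with |y| ≤ 4.
  x = 3: f_y(3, y) = 3*y**2 - 16*y + 21; vanishes at y ∈ {3}. (3, 3): f_x = 0, f = 0 — SINGULAR.
  x = 4: f_y(4, y) = 3*y**2 - 18*y + 26; no integer root y with |y| ≤ 4.
Only singular point on the grid: (3, 3).
Classify: substitute x = 3 + u, y = 3 + v and expand: f = -u**3 - u**2*v - u*v**2 + v**3 + v**2.
No constant or linear terms (consistent with a singular point). Quadratic part: v**2. Cubic part: -u**3 - u**2*v - u*v**2 + v**3.
The quadratic part v**2 is a perfect square, so there is a single (double) tangent line v = 0, i.e. y = 3. Restricting the cubic part to that line (v = 0) leaves -u**3 ≠ 0, so f is not divisible by v and the branch is v² ≈ u**3 to lowest order — this is a cusp.
Classification: cusp.


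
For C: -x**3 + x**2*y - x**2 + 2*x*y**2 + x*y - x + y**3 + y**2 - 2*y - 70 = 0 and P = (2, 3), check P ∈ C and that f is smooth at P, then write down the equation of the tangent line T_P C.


Tangent line at P: 16*x + 61*y - 215 = 0.

Step 1: f(2, 3) = 0, so P lies on C.
Step 2: partial derivatives
  f_x(x, y) = -3*x**2 + 2*x*y - 2*x + 2*y**2 + y - 1, f_y(x, y) = x**2 + 4*x*y + x + 3*y**2 + 2*y - 2.
  f_x(P) = 16, f_y(P) = 61 (gradient nonzero, so P is smooth).
Step 3: tangent line at P: 16·(x − 2) + 61·(y − 3) = 0.
Expanding: 16*x + 61*y - 215 = 0.


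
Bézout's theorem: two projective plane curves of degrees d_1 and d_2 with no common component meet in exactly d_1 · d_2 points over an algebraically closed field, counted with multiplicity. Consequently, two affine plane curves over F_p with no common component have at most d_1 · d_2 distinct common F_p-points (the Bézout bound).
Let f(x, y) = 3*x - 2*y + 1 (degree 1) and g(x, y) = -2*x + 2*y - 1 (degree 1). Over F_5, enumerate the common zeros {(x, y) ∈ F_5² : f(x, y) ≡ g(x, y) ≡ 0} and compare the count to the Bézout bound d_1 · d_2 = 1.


Common zeros: {(0, 3)}; count = 1; Bézout bound = 1.

deg(f) = 1, deg(g) = 1, so Bézout bound = 1.
Scan x ∈ F_5. For each x, list the y ∈ F_5 with f(x, y) ≡ 0 and those with g(x, y) ≡ 0 (mod 5); the common zeros in that column are the intersection.
  x = 0: f ≡ 0 at y ∈ {3}; g ≡ 0 at y ∈ {3}; common: {3}.
  x = 1: f ≡ 0 at y ∈ {2}; g ≡ 0 at y ∈ {4}; common: ∅.
  x = 2: f ≡ 0 at y ∈ {1}; g ≡ 0 at y ∈ {0}; common: ∅.
  x = 3: f ≡ 0 at y ∈ {0}; g ≡ 0 at y ∈ {1}; common: ∅.
  x = 4: f ≡ 0 at y ∈ {4}; g ≡ 0 at y ∈ {2}; common: ∅.
Collecting: common zeros = {(0, 3)}, so the count is 1.
Comparison with the Bézout bound: 1 ≤ 1 = deg(f)·deg(g), as expected for curves with no common component (the bound is attained).


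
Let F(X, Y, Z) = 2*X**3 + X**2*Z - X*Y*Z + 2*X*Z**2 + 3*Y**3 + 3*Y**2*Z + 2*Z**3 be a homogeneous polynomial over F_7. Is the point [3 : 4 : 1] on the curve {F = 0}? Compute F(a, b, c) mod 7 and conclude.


F(3,4,1) ≡ 5 (mod 7); P is NOT on the curve.

Evaluate F(3, 4, 1) term-by-term (mod 7).
  2*X**3 ↦ 2·27·1·1 = 54
  X**2*Z ↦ 1·9·1·1 = 9
  -X*Y*Z ↦ -1·3·4·1 = -12
  2*X*Z**2 ↦ 2·3·1·1 = 6
  3*Y**3 ↦ 3·1·64·1 = 192
  3*Y**2*Z ↦ 3·1·16·1 = 48
  2*Z**3 ↦ 2·1·1·1 = 2
Sum: F(3, 4, 1) = (54) + (9) + (-12) + (6) + (192) + (48) + (2) = 299.
Reducing mod 7: 299 ≡ 5 (mod 7).
Since F(a, b, c) ≡ 5 ≠ 0 (mod 7), P does NOT lie on the curve.


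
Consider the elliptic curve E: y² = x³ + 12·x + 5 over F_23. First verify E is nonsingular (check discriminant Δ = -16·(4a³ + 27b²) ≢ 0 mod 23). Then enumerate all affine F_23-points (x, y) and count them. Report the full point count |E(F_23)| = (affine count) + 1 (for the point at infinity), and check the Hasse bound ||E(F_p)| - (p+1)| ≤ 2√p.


Affine points = {(1, 8), (1, 15), (4, 5), (4, 18), (5, 11), (5, 12), (7, 8), (7, 15), (13, 9), (13, 14), (15, 8), (15, 15), (17, 4), (17, 19), (18, 2), (18, 21), (19, 10), (19, 13)}; affine count = 18; |E(F_23)| = 19.

Discriminant check: Δ ∝ 4a³ + 27b² = 4·12³ + 27·5² = 4·1728 + 27·25 ≡ 20 (mod 23). Nonzero ⇒ E is nonsingular.
For each x ∈ F_23, compute rhs = x³ + 12·x + 5 mod 23, then count y ∈ F_23 with y² ≡ rhs.
  x = 0: rhs = 5, matching y values: none (0 points).
  x = 1: rhs = 18, matching y values: 8, 15 (2 points).
  x = 2: rhs = 14, matching y values: none (0 points).
  x = 3: rhs = 22, matching y values: none (0 points).
  x = 4: rhs = 2, matching y values: 5, 18 (2 points).
  x = 5: rhs = 6, matching y values: 11, 12 (2 points).
  x = 6: rhs = 17, matching y values: none (0 points).
  x = 7: rhs = 18, matching y values: 8, 15 (2 points).
  x = 8: rhs = 15, matching y values: none (0 points).
  x = 9: rhs = 14, matching y values: none (0 points).
  x = 10: rhs = 21, matching y values: none (0 points).
  x = 11: rhs = 19, matching y values: none (0 points).
  x = 12: rhs = 14, matching y values: none (0 points).
  x = 13: rhs = 12, matching y values: 9, 14 (2 points).
  x = 14: rhs = 19, matching y values: none (0 points).
  x = 15: rhs = 18, matching y values: 8, 15 (2 points).
  x = 16: rhs = 15, matching y values: none (0 points).
  x = 17: rhs = 16, matching y values: 4, 19 (2 points).
  x = 18: rhs = 4, matching y values: 2, 21 (2 points).
  x = 19: rhs = 8, matching y values: 10, 13 (2 points).
  x = 20: rhs = 11, matching y values: none (0 points).
  x = 21: rhs = 19, matching y values: none (0 points).
  x = 22: rhs = 15, matching y values: none (0 points).
Total affine count: 18.
Full point count |E(F_23)| = 18 + 1 = 19.
Hasse bound: |19 − (23+1)| = |-5| = 5 ≤ 2√23 ≈ 9.5917 ✓.


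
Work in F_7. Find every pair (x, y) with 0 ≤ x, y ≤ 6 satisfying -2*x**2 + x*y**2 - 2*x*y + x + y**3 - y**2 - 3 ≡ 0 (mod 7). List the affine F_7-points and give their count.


Affine F_7-points: {(1, 2), (3, 1), (3, 2), (4, 1), (4, 4), (4, 6), (5, 6)}; count = 7.

For each of the 49 pairs (x, y) ∈ F_7², evaluate f(x, y) mod 7. Record the zeros.
  x = 0: [0↦4, 1↦4, 2↦1, 3↦1, 4↦3, 5↦6, 6↦2]  zeros at y ∈ ∅
  x = 1: [0↦3, 1↦2, 2↦0, 3↦3, 4↦3, 5↦6, 6↦4]  zeros at y ∈ {2}
  x = 2: [0↦5, 1↦3, 2↦2, 3↦1, 4↦6, 5↦2, 6↦2]  zeros at y ∈ ∅
  x = 3: [0↦3, 1↦0, 2↦0, 3↦2, 4↦5, 5↦1, 6↦3]  zeros at y ∈ {1, 2}
  x = 4: [0↦4, 1↦0, 2↦1, 3↦6, 4↦0, 5↦3, 6↦0]  zeros at y ∈ {1, 4, 6}
  x = 5: [0↦1, 1↦3, 2↦5, 3↦6, 4↦5, 5↦1, 6↦0]  zeros at y ∈ {6}
  x = 6: [0↦1, 1↦2, 2↦5, 3↦2, 4↦6, 5↦2, 6↦3]  zeros at y ∈ ∅
Collecting zeros: affine points = {(1, 2), (3, 1), (3, 2), (4, 1), (4, 4), (4, 6), (5, 6)}.
Total count |C(F_7)_aff| = 7.


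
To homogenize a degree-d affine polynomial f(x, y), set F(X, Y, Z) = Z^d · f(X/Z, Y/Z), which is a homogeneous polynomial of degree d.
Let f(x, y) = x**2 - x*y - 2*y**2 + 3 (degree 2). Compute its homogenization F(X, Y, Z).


F(X, Y, Z) = X**2 - X*Y - 2*Y**2 + 3*Z**2

deg(f) = 2.
Substitute x = X/Z, y = Y/Z into f, then multiply by Z^2.
  monomial 1·x^2·y^0 ↦ 1·X^2·Y^0·Z^0.
  monomial -1·x^1·y^1 ↦ -1·X^1·Y^1·Z^0.
  monomial -2·x^0·y^2 ↦ -2·X^0·Y^2·Z^0.
  monomial 3·x^0·y^0 ↦ 3·X^0·Y^0·Z^2.
Collecting: F(X, Y, Z) = X**2 - X*Y - 2*Y**2 + 3*Z**2.


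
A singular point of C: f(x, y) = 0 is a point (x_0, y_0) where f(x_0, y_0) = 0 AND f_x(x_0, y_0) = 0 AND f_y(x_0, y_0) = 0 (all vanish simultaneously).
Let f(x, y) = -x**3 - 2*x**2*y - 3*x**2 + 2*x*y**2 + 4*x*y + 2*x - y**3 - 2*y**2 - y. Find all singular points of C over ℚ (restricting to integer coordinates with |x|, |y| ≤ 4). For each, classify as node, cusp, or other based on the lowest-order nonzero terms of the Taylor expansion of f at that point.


Singular points: {(0, -1)}; classification: node.

Compute partial derivatives:
  f_x = -3*x**2 - 4*x*y - 6*x + 2*y**2 + 4*y + 2.
  f_y = -2*x**2 + 4*x*y + 4*x - 3*y**2 - 4*y - 1.
Scan x_0 ∈ {−4, ..., 4}. For each x_0, f_y(x_0, y) is a polynomial in y; find its integer roots y ∈ {−4, ..., 4}, then test f_x and f at those candidates.
  x = -4: f_y(-4, y) = -3*y**2 - 20*y - 49; no integer root y with |y| ≤ 4.
  x = -3: f_y(-3, y) = -3*y**2 - 16*y - 31; no integer root y with |y| ≤ 4.
  x = -2: f_y(-2, y) = -3*y**2 - 12*y - 17; no integer root y with |y| ≤ 4.
  x = -1: f_y(-1, y) = -3*y**2 - 8*y - 7; no integer root y with |y| ≤ 4.
  x = 0: f_y(0, y) = -3*y**2 - 4*y - 1; vanishes at y ∈ {-1}. (0, -1): f_x = 0, f = 0 — SINGULAR.
  x = 1: f_y(1, y) = 1 - 3*y**2; no integer root y with |y| ≤ 4.
  x = 2: f_y(2, y) = -3*y**2 + 4*y - 1; vanishes at y ∈ {1}. (2, 1): f_x = -24 ≠ 0.
  x = 3: f_y(3, y) = -3*y**2 + 8*y - 7; no integer root y with |y| ≤ 4.
  x = 4: f_y(4, y) = -3*y**2 + 12*y - 17; no integer root y with |y| ≤ 4.
Only singular point on the grid: (0, -1).
Classify: substitute x = 0 + u, y = -1 + v and expand: f = -u**3 - 2*u**2*v - u**2 + 2*u*v**2 - v**3 + v**2.
No constant or linear terms (consistent with a singular point). Quadratic part: -u**2 + v**2. Cubic part: -u**3 - 2*u**2*v + 2*u*v**2 - v**3.
The quadratic part v**2 - u**2 = (v − u)(v + u) splits into two distinct linear factors, so there are two distinct tangent lines y − -1 = ±(x − 0) — this is a node (ordinary double point).
Classification: node.


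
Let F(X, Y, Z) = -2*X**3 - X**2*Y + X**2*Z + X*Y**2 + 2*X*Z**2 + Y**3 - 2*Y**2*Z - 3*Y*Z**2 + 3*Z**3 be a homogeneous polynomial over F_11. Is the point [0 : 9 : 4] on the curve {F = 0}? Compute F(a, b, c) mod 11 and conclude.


F(0,9,4) ≡ 6 (mod 11); P is NOT on the curve.

Evaluate F(0, 9, 4) term-by-term (mod 11).
  -2*X**3 ↦ -2·0·1·1 = 0
  -X**2*Y ↦ -1·0·9·1 = 0
  X**2*Z ↦ 1·0·1·4 = 0
  X*Y**2 ↦ 1·0·81·1 = 0
  2*X*Z**2 ↦ 2·0·1·16 = 0
  Y**3 ↦ 1·1·729·1 = 729
  -2*Y**2*Z ↦ -2·1·81·4 = -648
  -3*Y*Z**2 ↦ -3·1·9·16 = -432
  3*Z**3 ↦ 3·1·1·64 = 192
Sum: F(0, 9, 4) = (0) + (0) + (0) + (0) + (0) + (729) + (-648) + (-432) + (192) = -159.
Reducing mod 11: -159 ≡ 6 (mod 11).
Since F(a, b, c) ≡ 6 ≠ 0 (mod 11), P does NOT lie on the curve.


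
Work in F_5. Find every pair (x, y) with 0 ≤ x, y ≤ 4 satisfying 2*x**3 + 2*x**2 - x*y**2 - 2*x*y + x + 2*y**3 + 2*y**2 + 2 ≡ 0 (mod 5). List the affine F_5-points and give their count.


Affine F_5-points: {(2, 3), (2, 4), (3, 4), (4, 4)}; count = 4.

For each of the 25 pairs (x, y) ∈ F_5², evaluate f(x, y) mod 5. Record the zeros.
  x = 0: [0↦2, 1↦1, 2↦1, 3↦4, 4↦2]  zeros at y ∈ ∅
  x = 1: [0↦2, 1↦3, 2↦3, 3↦4, 4↦3]  zeros at y ∈ ∅
  x = 2: [0↦3, 1↦1, 2↦1, 3↦0, 4↦0]  zeros at y ∈ {3, 4}
  x = 3: [0↦2, 1↦2, 2↦2, 3↦4, 4↦0]  zeros at y ∈ {4}
  x = 4: [0↦1, 1↦3, 2↦3, 3↦3, 4↦0]  zeros at y ∈ {4}
Collecting zeros: affine points = {(2, 3), (2, 4), (3, 4), (4, 4)}.
Total count |C(F_5)_aff| = 4.


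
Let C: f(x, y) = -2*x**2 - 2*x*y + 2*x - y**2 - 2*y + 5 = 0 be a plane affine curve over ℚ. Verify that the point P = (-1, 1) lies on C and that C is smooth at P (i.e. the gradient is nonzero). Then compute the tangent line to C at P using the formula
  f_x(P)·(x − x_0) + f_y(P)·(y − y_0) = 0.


Tangent line at P: 4*x - 2*y + 6 = 0.

Step 1: f(-1, 1) = 0, so P lies on C.
Step 2: partial derivatives
  f_x(x, y) = -4*x - 2*y + 2, f_y(x, y) = -2*x - 2*y - 2.
  f_x(P) = 4, f_y(P) = -2 (gradient nonzero, so P is smooth).
Step 3: tangent line at P: 4·(x − -1) + -2·(y − 1) = 0.
Expanding: 4*x - 2*y + 6 = 0.


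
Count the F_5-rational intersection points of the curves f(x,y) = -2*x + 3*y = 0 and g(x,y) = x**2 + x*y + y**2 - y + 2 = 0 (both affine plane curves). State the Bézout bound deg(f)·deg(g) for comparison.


Common zeros: ∅; count = 0; Bézout bound = 2.

deg(f) = 1, deg(g) = 2, so Bézout bound = 2.
Scan x ∈ F_5. For each x, list the y ∈ F_5 with f(x, y) ≡ 0 and those with g(x, y) ≡ 0 (mod 5); the common zeros in that column are the intersection.
  x = 0: f ≡ 0 at y ∈ {0}; g ≡ 0 at y ∈ ∅; common: ∅.
  x = 1: f ≡ 0 at y ∈ {4}; g ≡ 0 at y ∈ ∅; common: ∅.
  x = 2: f ≡ 0 at y ∈ {3}; g ≡ 0 at y ∈ ∅; common: ∅.
  x = 3: f ≡ 0 at y ∈ {2}; g ≡ 0 at y ∈ {4}; common: ∅.
  x = 4: f ≡ 0 at y ∈ {1}; g ≡ 0 at y ∈ ∅; common: ∅.
Collecting: common zeros = ∅, so the count is 0.
Comparison with the Bézout bound: 0 ≤ 2 = deg(f)·deg(g), as expected for curves with no common component (the affine F_5-count falls short of the bound because intersections may lie at infinity, over extension fields, or carry multiplicity).


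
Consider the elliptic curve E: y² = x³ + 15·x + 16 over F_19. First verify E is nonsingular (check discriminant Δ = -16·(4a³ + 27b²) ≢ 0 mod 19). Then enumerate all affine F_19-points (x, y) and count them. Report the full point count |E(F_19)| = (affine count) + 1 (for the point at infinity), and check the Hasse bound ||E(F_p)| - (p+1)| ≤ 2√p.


Affine points = {(0, 4), (0, 15), (2, 4), (2, 15), (4, 8), (4, 11), (5, 8), (5, 11), (9, 5), (9, 14), (10, 8), (10, 11), (11, 7), (11, 12), (12, 9), (12, 10), (14, 5), (14, 14), (15, 5), (15, 14), (16, 1), (16, 18), (17, 4), (17, 15), (18, 0)}; affine count = 25; |E(F_19)| = 26.

Discriminant check: Δ ∝ 4a³ + 27b² = 4·15³ + 27·16² = 4·3375 + 27·256 ≡ 6 (mod 19). Nonzero ⇒ E is nonsingular.
For each x ∈ F_19, compute rhs = x³ + 15·x + 16 mod 19, then count y ∈ F_19 with y² ≡ rhs.
  x = 0: rhs = 16, matching y values: 4, 15 (2 points).
  x = 1: rhs = 13, matching y values: none (0 points).
  x = 2: rhs = 16, matching y values: 4, 15 (2 points).
  x = 3: rhs = 12, matching y values: none (0 points).
  x = 4: rhs = 7, matching y values: 8, 11 (2 points).
  x = 5: rhs = 7, matching y values: 8, 11 (2 points).
  x = 6: rhs = 18, matching y values: none (0 points).
  x = 7: rhs = 8, matching y values: none (0 points).
  x = 8: rhs = 2, matching y values: none (0 points).
  x = 9: rhs = 6, matching y values: 5, 14 (2 points).
  x = 10: rhs = 7, matching y values: 8, 11 (2 points).
  x = 11: rhs = 11, matching y values: 7, 12 (2 points).
  x = 12: rhs = 5, matching y values: 9, 10 (2 points).
  x = 13: rhs = 14, matching y values: none (0 points).
  x = 14: rhs = 6, matching y values: 5, 14 (2 points).
  x = 15: rhs = 6, matching y values: 5, 14 (2 points).
  x = 16: rhs = 1, matching y values: 1, 18 (2 points).
  x = 17: rhs = 16, matching y values: 4, 15 (2 points).
  x = 18: rhs = 0, matching y values: 0 (1 points).
Total affine count: 25.
Full point count |E(F_19)| = 25 + 1 = 26.
Hasse bound: |26 − (19+1)| = |6| = 6 ≤ 2√19 ≈ 8.7178 ✓.


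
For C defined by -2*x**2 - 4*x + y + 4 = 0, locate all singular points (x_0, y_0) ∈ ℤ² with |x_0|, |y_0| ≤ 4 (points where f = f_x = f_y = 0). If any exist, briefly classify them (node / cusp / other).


No singular points in the scanned grid; C is smooth there.

Compute partial derivatives:
  f_x = -4*x - 4.
  f_y = 1.
f_y = 1 is a nonzero constant, so f_y never vanishes: no point (x, y) can satisfy f = f_x = f_y = 0. In particular no (x, y) ∈ {−4, ..., 4}² is singular; the curve is smooth.


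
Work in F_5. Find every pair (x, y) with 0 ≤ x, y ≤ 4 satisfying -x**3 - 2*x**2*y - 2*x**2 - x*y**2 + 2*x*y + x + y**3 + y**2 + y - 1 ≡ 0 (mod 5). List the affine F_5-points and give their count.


Affine F_5-points: {(1, 4), (2, 0), (3, 1), (3, 2), (3, 4)}; count = 5.

For each of the 25 pairs (x, y) ∈ F_5², evaluate f(x, y) mod 5. Record the zeros.
  x = 0: [0↦4, 1↦2, 2↦3, 3↦3, 4↦3]  zeros at y ∈ ∅
  x = 1: [0↦2, 1↦4, 2↦2, 3↦2, 4↦0]  zeros at y ∈ {4}
  x = 2: [0↦0, 1↦2, 2↦3, 3↦4, 4↦1]  zeros at y ∈ {0}
  x = 3: [0↦2, 1↦0, 2↦0, 3↦3, 4↦0]  zeros at y ∈ {1, 2, 4}
  x = 4: [0↦2, 1↦2, 2↦2, 3↦3, 4↦1]  zeros at y ∈ ∅
Collecting zeros: affine points = {(1, 4), (2, 0), (3, 1), (3, 2), (3, 4)}.
Total count |C(F_5)_aff| = 5.


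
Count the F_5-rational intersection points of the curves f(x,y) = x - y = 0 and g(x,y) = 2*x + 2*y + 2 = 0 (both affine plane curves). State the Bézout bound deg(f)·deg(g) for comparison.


Common zeros: {(2, 2)}; count = 1; Bézout bound = 1.

deg(f) = 1, deg(g) = 1, so Bézout bound = 1.
Scan x ∈ F_5. For each x, list the y ∈ F_5 with f(x, y) ≡ 0 and those with g(x, y) ≡ 0 (mod 5); the common zeros in that column are the intersection.
  x = 0: f ≡ 0 at y ∈ {0}; g ≡ 0 at y ∈ {4}; common: ∅.
  x = 1: f ≡ 0 at y ∈ {1}; g ≡ 0 at y ∈ {3}; common: ∅.
  x = 2: f ≡ 0 at y ∈ {2}; g ≡ 0 at y ∈ {2}; common: {2}.
  x = 3: f ≡ 0 at y ∈ {3}; g ≡ 0 at y ∈ {1}; common: ∅.
  x = 4: f ≡ 0 at y ∈ {4}; g ≡ 0 at y ∈ {0}; common: ∅.
Collecting: common zeros = {(2, 2)}, so the count is 1.
Comparison with the Bézout bound: 1 ≤ 1 = deg(f)·deg(g), as expected for curves with no common component (the bound is attained).


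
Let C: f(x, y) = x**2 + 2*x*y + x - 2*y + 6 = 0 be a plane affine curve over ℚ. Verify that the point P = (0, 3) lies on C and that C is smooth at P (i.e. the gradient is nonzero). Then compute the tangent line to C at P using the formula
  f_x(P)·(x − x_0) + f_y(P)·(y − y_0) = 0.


Tangent line at P: 7*x - 2*y + 6 = 0.

Step 1: f(0, 3) = 0, so P lies on C.
Step 2: partial derivatives
  f_x(x, y) = 2*x + 2*y + 1, f_y(x, y) = 2*x - 2.
  f_x(P) = 7, f_y(P) = -2 (gradient nonzero, so P is smooth).
Step 3: tangent line at P: 7·(x − 0) + -2·(y − 3) = 0.
Expanding: 7*x - 2*y + 6 = 0.


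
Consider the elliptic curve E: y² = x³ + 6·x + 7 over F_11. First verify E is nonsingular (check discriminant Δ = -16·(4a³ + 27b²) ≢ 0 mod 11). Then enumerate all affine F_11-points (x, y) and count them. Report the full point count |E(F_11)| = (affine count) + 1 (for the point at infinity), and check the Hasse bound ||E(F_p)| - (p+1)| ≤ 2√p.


Affine points = {(1, 5), (1, 6), (2, 4), (2, 7), (9, 3), (9, 8), (10, 0)}; affine count = 7; |E(F_11)| = 8.

Discriminant check: Δ ∝ 4a³ + 27b² = 4·6³ + 27·7² = 4·216 + 27·49 ≡ 9 (mod 11). Nonzero ⇒ E is nonsingular.
For each x ∈ F_11, compute rhs = x³ + 6·x + 7 mod 11, then count y ∈ F_11 with y² ≡ rhs.
  x = 0: rhs = 7, matching y values: none (0 points).
  x = 1: rhs = 3, matching y values: 5, 6 (2 points).
  x = 2: rhs = 5, matching y values: 4, 7 (2 points).
  x = 3: rhs = 8, matching y values: none (0 points).
  x = 4: rhs = 7, matching y values: none (0 points).
  x = 5: rhs = 8, matching y values: none (0 points).
  x = 6: rhs = 6, matching y values: none (0 points).
  x = 7: rhs = 7, matching y values: none (0 points).
  x = 8: rhs = 6, matching y values: none (0 points).
  x = 9: rhs = 9, matching y values: 3, 8 (2 points).
  x = 10: rhs = 0, matching y values: 0 (1 points).
Total affine count: 7.
Full point count |E(F_11)| = 7 + 1 = 8.
Hasse bound: |8 − (11+1)| = |-4| = 4 ≤ 2√11 ≈ 6.6332 ✓.


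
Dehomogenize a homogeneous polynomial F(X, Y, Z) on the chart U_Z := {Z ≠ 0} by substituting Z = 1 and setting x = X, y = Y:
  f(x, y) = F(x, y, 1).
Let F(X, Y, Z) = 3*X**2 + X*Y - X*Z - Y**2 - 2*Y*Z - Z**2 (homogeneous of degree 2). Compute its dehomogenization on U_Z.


f(x, y) = 3*x**2 + x*y - x - y**2 - 2*y - 1

On U_Z we set Z = 1. Each monomial c·X^i·Y^j·Z^k in F becomes c·x^i·y^j·1^k = c·x^i·y^j.
Substituting Z = 1: F(X, Y, 1) = 3*x**2 + x*y - x - y**2 - 2*y - 1.
Note: deg(f) ≤ deg(F) = 2; strict inequality happens when F is divisible by Z (lost terms).


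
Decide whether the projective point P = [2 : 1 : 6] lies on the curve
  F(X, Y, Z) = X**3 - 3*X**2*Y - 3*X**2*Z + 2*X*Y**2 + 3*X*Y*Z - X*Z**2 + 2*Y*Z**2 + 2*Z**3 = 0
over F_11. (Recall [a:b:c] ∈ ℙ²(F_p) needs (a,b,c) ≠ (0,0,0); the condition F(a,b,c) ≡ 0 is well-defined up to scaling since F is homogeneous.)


F(2,1,6) ≡ 0 (mod 11); P is on the curve.

Evaluate F(2, 1, 6) term-by-term (mod 11).
  X**3 ↦ 1·8·1·1 = 8
  -3*X**2*Y ↦ -3·4·1·1 = -12
  -3*X**2*Z ↦ -3·4·1·6 = -72
  2*X*Y**2 ↦ 2·2·1·1 = 4
  3*X*Y*Z ↦ 3·2·1·6 = 36
  -X*Z**2 ↦ -1·2·1·36 = -72
  2*Y*Z**2 ↦ 2·1·1·36 = 72
  2*Z**3 ↦ 2·1·1·216 = 432
Sum: F(2, 1, 6) = (8) + (-12) + (-72) + (4) + (36) + (-72) + (72) + (432) = 396.
Reducing mod 11: 396 ≡ 0 (mod 11).
Since F(a, b, c) ≡ 0 (mod 11), P lies on the curve.
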